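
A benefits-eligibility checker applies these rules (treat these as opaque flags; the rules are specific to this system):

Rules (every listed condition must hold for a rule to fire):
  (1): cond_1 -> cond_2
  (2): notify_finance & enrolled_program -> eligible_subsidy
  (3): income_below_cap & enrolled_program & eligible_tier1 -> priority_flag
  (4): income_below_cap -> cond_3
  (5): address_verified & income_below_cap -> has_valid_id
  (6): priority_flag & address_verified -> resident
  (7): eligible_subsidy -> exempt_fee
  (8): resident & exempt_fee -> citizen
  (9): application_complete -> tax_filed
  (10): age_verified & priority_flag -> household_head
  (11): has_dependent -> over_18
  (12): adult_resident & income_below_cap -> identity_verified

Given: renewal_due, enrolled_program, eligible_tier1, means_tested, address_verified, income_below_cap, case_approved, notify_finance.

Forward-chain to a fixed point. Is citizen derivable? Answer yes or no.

yes

Round 1 — (2), (3), (4), (5), derive eligible_subsidy, priority_flag, cond_3, has_valid_id.
Round 2 — (6), (7), derive resident, exempt_fee.
Round 3 — (8), derive citizen.
citizen appears in round 3, so it is derivable.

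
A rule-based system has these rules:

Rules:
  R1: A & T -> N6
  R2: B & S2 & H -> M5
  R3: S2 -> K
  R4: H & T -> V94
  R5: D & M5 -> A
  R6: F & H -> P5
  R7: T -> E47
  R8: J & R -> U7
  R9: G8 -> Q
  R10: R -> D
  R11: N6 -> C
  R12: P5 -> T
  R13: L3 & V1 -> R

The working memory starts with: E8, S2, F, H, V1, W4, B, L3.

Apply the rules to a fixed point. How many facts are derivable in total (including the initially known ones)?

19

Round 1: R2 [B & S2 & H -> M5]; R3 [S2 -> K]; R6 [F & H -> P5]; R13 [L3 & V1 -> R]. New: M5, K, P5, R.
Round 2: R10 [R -> D]; R12 [P5 -> T]. New: D, T.
Round 3: R4 [H & T -> V94]; R5 [D & M5 -> A]; R7 [T -> E47]. New: V94, A, E47.
Round 4: R1 [A & T -> N6]. New: N6.
Round 5: R11 [N6 -> C]. New: C.
Closure: {A, B, C, D, E47, E8, F, H, K, L3, M5, N6, P5, R, S2, T, V1, V94, W4} — 19 facts.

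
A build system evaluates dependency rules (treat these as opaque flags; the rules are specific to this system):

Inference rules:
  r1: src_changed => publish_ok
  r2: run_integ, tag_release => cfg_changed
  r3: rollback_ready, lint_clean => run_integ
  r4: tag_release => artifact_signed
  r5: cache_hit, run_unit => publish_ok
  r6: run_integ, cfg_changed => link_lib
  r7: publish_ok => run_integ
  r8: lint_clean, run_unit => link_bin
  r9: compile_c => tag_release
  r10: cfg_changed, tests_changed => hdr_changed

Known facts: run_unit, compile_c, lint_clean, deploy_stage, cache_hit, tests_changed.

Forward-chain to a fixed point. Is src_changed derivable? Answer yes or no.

Round 1: r5 [cache_hit, run_unit => publish_ok]; r8 [lint_clean, run_unit => link_bin]; r9 [compile_c => tag_release]. Adds publish_ok, link_bin, tag_release.
Round 2: r4 [tag_release => artifact_signed]; r7 [publish_ok => run_integ]. Adds artifact_signed, run_integ.
Round 3: r2 [run_integ, tag_release => cfg_changed]. Adds cfg_changed.
Round 4: r6 [run_integ, cfg_changed => link_lib]; r10 [cfg_changed, tests_changed => hdr_changed]. Adds link_lib, hdr_changed.
Fixed point reached. No rule has src_changed as a consequent, and it is not given.

no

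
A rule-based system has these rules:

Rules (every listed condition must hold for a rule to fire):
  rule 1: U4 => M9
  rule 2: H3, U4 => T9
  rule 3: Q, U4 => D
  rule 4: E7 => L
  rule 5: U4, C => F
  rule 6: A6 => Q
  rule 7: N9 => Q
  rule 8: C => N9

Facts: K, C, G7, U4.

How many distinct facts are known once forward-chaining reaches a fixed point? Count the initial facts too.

9

[1] rule 1 [U4 => M9]; rule 5 [U4, C => F]; rule 8 [C => N9]. ⇒ new: M9, F, N9.
[2] rule 7 [N9 => Q]. ⇒ new: Q.
[3] rule 3 [Q, U4 => D]. ⇒ new: D.
Closure: {C, D, F, G7, K, M9, N9, Q, U4} — 9 facts.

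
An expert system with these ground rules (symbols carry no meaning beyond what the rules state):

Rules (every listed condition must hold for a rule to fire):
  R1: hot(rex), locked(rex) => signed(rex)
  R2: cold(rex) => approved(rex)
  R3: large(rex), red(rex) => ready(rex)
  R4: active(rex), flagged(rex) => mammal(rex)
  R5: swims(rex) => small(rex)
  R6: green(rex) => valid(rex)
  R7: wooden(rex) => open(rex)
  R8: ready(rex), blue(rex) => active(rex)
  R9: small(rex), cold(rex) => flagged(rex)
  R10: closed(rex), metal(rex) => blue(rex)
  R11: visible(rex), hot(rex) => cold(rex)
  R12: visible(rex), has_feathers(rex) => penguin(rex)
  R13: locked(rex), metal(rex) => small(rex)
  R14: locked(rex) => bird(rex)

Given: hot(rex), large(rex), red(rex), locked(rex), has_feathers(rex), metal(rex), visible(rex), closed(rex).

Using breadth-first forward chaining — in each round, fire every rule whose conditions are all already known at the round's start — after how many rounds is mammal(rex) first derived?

Round 1: R1 [hot(rex), locked(rex) => signed(rex)]; R3 [large(rex), red(rex) => ready(rex)]; R10 [closed(rex), metal(rex) => blue(rex)]; R11 [visible(rex), hot(rex) => cold(rex)]; R12 [visible(rex), has_feathers(rex) => penguin(rex)]; R13 [locked(rex), metal(rex) => small(rex)]; R14 [locked(rex) => bird(rex)]. Adds signed(rex), ready(rex), blue(rex), cold(rex), penguin(rex), small(rex), bird(rex).
Round 2: R2 [cold(rex) => approved(rex)]; R8 [ready(rex), blue(rex) => active(rex)]; R9 [small(rex), cold(rex) => flagged(rex)]. Adds approved(rex), active(rex), flagged(rex).
Round 3: R4 [active(rex), flagged(rex) => mammal(rex)]. Adds mammal(rex).
mammal(rex) first appears in round 3.

3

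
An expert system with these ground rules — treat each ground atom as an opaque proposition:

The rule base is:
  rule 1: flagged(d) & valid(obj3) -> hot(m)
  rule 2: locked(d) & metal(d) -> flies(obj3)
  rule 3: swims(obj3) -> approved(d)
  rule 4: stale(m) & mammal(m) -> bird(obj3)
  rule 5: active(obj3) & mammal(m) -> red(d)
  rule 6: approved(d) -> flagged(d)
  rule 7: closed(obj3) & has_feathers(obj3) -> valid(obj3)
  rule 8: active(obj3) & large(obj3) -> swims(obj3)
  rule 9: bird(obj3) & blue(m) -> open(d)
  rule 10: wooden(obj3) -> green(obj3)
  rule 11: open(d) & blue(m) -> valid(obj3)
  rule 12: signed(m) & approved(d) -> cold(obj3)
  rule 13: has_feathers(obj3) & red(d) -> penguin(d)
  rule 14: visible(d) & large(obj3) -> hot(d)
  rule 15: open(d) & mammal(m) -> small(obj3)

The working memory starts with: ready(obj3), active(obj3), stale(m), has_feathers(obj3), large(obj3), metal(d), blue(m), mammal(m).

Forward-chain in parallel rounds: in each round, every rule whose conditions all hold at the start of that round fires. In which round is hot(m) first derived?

4

Round 1 fires rule 4, rule 5, rule 8, giving bird(obj3), red(d), swims(obj3).
Round 2 fires rule 3, rule 9, rule 13, giving approved(d), open(d), penguin(d).
Round 3 fires rule 6, rule 11, rule 15, giving flagged(d), valid(obj3), small(obj3).
Round 4 fires rule 1, giving hot(m).
hot(m) first appears in round 4.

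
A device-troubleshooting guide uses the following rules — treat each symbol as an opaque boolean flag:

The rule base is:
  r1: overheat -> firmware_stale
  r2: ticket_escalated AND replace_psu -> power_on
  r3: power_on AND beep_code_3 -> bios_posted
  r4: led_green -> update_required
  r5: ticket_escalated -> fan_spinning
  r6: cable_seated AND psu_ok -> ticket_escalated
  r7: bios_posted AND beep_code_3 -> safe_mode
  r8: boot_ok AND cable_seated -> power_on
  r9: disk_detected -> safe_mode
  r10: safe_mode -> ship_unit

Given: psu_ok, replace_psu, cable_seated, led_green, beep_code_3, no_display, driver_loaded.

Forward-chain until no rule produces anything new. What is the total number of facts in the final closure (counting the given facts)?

Round 1: r4 [led_green -> update_required]; r6 [cable_seated AND psu_ok -> ticket_escalated]. Adds update_required, ticket_escalated.
Round 2: r2 [ticket_escalated AND replace_psu -> power_on]; r5 [ticket_escalated -> fan_spinning]. Adds power_on, fan_spinning.
Round 3: r3 [power_on AND beep_code_3 -> bios_posted]. Adds bios_posted.
Round 4: r7 [bios_posted AND beep_code_3 -> safe_mode]. Adds safe_mode.
Round 5: r10 [safe_mode -> ship_unit]. Adds ship_unit.
Closure: {beep_code_3, bios_posted, cable_seated, driver_loaded, fan_spinning, led_green, no_display, power_on, psu_ok, replace_psu, safe_mode, ship_unit, ticket_escalated, update_required} — 14 facts.

14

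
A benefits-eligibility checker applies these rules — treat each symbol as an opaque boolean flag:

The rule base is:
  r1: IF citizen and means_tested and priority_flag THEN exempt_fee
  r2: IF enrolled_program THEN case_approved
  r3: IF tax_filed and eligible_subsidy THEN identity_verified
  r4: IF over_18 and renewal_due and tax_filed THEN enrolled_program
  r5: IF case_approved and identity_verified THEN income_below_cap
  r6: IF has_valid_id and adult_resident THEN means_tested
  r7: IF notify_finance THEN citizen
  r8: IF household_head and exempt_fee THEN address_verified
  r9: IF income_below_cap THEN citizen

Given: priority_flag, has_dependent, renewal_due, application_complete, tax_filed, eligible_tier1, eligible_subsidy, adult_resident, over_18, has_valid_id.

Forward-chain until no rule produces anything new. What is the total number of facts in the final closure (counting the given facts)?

Round 1: r3 [IF tax_filed and eligible_subsidy THEN identity_verified]; r4 [IF over_18 and renewal_due and tax_filed THEN enrolled_program]; r6 [IF has_valid_id and adult_resident THEN means_tested]. New: identity_verified, enrolled_program, means_tested.
Round 2: r2 [IF enrolled_program THEN case_approved]. New: case_approved.
Round 3: r5 [IF case_approved and identity_verified THEN income_below_cap]. New: income_below_cap.
Round 4: r9 [IF income_below_cap THEN citizen]. New: citizen.
Round 5: r1 [IF citizen and means_tested and priority_flag THEN exempt_fee]. New: exempt_fee.
Closure: {adult_resident, application_complete, case_approved, citizen, eligible_subsidy, eligible_tier1, enrolled_program, exempt_fee, has_dependent, has_valid_id, identity_verified, income_below_cap, means_tested, over_18, priority_flag, renewal_due, tax_filed} — 17 facts.

17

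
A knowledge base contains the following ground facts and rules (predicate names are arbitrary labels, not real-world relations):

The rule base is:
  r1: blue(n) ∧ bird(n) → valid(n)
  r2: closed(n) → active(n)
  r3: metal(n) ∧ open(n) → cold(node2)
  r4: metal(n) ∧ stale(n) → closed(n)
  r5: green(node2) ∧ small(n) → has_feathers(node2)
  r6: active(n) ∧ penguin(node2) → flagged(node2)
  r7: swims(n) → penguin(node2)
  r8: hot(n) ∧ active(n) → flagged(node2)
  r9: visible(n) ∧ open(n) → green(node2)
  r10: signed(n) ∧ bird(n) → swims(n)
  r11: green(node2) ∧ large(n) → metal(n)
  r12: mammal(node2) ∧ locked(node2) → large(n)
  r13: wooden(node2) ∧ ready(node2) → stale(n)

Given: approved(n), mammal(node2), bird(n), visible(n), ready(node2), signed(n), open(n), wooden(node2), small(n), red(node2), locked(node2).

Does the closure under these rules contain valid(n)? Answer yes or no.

Round 1 fires r9, r10, r12, r13, giving green(node2), swims(n), large(n), stale(n).
Round 2 fires r5, r7, r11, giving has_feathers(node2), penguin(node2), metal(n).
Round 3 fires r3, r4, giving cold(node2), closed(n).
Round 4 fires r2, giving active(n).
Round 5 fires r6, giving flagged(node2).
Fixed point reached. valid(n) is concluded only by r1; r1 needs blue(n) (never derived).

no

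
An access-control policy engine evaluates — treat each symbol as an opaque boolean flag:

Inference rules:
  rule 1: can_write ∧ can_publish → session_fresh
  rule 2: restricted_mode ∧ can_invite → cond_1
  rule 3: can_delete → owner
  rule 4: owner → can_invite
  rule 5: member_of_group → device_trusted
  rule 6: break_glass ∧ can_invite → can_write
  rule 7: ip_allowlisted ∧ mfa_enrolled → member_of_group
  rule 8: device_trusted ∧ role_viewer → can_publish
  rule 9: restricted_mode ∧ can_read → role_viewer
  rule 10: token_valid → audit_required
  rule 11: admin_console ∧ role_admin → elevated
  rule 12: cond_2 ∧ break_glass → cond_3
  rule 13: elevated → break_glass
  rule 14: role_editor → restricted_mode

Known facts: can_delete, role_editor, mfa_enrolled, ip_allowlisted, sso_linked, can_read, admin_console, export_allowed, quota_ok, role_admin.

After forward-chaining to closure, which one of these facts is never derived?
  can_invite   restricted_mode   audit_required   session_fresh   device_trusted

Round 1: rule 3 [can_delete → owner]; rule 7 [ip_allowlisted ∧ mfa_enrolled → member_of_group]; rule 11 [admin_console ∧ role_admin → elevated]; rule 14 [role_editor → restricted_mode]. Adds owner, member_of_group, elevated, restricted_mode.
Round 2: rule 4 [owner → can_invite]; rule 5 [member_of_group → device_trusted]; rule 9 [restricted_mode ∧ can_read → role_viewer]; rule 13 [elevated → break_glass]. Adds can_invite, device_trusted, role_viewer, break_glass.
Round 3: rule 2 [restricted_mode ∧ can_invite → cond_1]; rule 6 [break_glass ∧ can_invite → can_write]; rule 8 [device_trusted ∧ role_viewer → can_publish]. Adds cond_1, can_write, can_publish.
Round 4: rule 1 [can_write ∧ can_publish → session_fresh]. Adds session_fresh.
Derived: restricted_mode (round 1), can_invite (round 2), session_fresh (round 4), device_trusted (round 2). audit_required never appears in any round.

audit_required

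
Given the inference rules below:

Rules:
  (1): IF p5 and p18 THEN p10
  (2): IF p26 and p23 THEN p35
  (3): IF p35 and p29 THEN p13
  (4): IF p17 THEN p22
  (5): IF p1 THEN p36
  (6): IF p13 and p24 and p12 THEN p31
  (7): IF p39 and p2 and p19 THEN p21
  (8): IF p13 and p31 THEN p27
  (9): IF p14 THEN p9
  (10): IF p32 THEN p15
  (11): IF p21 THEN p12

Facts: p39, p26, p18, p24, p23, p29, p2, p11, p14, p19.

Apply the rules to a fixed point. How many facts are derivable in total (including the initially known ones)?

17

Round 1: (2) [IF p26 and p23 THEN p35]; (7) [IF p39 and p2 and p19 THEN p21]; (9) [IF p14 THEN p9]. New: p35, p21, p9.
Round 2: (3) [IF p35 and p29 THEN p13]; (11) [IF p21 THEN p12]. New: p13, p12.
Round 3: (6) [IF p13 and p24 and p12 THEN p31]. New: p31.
Round 4: (8) [IF p13 and p31 THEN p27]. New: p27.
Closure: {p11, p12, p13, p14, p18, p19, p2, p21, p23, p24, p26, p27, p29, p31, p35, p39, p9} — 17 facts.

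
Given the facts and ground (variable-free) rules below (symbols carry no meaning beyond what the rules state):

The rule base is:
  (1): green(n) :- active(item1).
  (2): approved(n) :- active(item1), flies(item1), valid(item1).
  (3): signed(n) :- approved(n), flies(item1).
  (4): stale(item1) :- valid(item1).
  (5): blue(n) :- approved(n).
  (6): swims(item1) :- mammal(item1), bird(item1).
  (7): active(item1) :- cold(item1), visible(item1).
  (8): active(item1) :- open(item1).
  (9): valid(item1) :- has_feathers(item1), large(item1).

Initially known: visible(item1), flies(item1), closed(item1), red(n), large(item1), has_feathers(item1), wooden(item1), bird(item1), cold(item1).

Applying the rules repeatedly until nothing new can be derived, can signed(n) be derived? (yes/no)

yes

[1] (7) [active(item1) :- cold(item1), visible(item1).]; (9) [valid(item1) :- has_feathers(item1), large(item1).]. ⇒ new: active(item1), valid(item1).
[2] (1) [green(n) :- active(item1).]; (2) [approved(n) :- active(item1), flies(item1), valid(item1).]; (4) [stale(item1) :- valid(item1).]. ⇒ new: green(n), approved(n), stale(item1).
[3] (3) [signed(n) :- approved(n), flies(item1).]; (5) [blue(n) :- approved(n).]. ⇒ new: signed(n), blue(n).
signed(n) appears in round 3, so it is derivable.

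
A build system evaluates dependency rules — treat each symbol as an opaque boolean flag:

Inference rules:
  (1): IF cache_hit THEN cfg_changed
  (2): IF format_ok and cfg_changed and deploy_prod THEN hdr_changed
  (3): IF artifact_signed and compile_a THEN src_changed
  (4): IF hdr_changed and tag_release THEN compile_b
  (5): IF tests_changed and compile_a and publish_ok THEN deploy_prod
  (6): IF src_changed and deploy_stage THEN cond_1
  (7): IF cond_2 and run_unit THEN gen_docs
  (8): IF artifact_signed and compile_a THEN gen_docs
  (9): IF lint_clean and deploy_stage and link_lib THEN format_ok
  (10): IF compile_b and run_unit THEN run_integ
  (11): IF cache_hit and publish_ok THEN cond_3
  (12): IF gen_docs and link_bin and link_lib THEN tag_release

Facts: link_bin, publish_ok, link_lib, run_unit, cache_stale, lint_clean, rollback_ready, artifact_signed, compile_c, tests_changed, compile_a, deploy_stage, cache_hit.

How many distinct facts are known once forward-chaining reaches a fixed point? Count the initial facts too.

24

Round 1 — (1), (3), (5), (8), (9), (11), derive cfg_changed, src_changed, deploy_prod, gen_docs, format_ok, cond_3.
Round 2 — (2), (6), (12), derive hdr_changed, cond_1, tag_release.
Round 3 — (4), derive compile_b.
Round 4 — (10), derive run_integ.
Closure: {artifact_signed, cache_hit, cache_stale, cfg_changed, compile_a, compile_b, compile_c, cond_1, cond_3, deploy_prod, deploy_stage, format_ok, gen_docs, hdr_changed, link_bin, link_lib, lint_clean, publish_ok, rollback_ready, run_integ, run_unit, src_changed, tag_release, tests_changed} — 24 facts.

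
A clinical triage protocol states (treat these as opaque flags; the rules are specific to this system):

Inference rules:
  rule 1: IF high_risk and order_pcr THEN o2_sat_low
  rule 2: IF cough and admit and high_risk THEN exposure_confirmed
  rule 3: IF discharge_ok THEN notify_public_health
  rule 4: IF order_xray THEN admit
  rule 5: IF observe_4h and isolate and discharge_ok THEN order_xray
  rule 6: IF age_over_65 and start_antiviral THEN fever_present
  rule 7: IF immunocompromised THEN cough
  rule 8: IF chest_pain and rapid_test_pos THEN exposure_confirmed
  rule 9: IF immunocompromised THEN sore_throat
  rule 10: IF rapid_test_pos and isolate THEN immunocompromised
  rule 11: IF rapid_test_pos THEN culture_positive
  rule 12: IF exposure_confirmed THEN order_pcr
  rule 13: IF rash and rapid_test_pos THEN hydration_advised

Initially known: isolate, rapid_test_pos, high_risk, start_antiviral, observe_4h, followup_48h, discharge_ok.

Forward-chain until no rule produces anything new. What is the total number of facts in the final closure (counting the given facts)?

[1] rule 3 [IF discharge_ok THEN notify_public_health]; rule 5 [IF observe_4h and isolate and discharge_ok THEN order_xray]; rule 10 [IF rapid_test_pos and isolate THEN immunocompromised]; rule 11 [IF rapid_test_pos THEN culture_positive]. ⇒ new: notify_public_health, order_xray, immunocompromised, culture_positive.
[2] rule 4 [IF order_xray THEN admit]; rule 7 [IF immunocompromised THEN cough]; rule 9 [IF immunocompromised THEN sore_throat]. ⇒ new: admit, cough, sore_throat.
[3] rule 2 [IF cough and admit and high_risk THEN exposure_confirmed]. ⇒ new: exposure_confirmed.
[4] rule 12 [IF exposure_confirmed THEN order_pcr]. ⇒ new: order_pcr.
[5] rule 1 [IF high_risk and order_pcr THEN o2_sat_low]. ⇒ new: o2_sat_low.
Closure: {admit, cough, culture_positive, discharge_ok, exposure_confirmed, followup_48h, high_risk, immunocompromised, isolate, notify_public_health, o2_sat_low, observe_4h, order_pcr, order_xray, rapid_test_pos, sore_throat, start_antiviral} — 17 facts.

17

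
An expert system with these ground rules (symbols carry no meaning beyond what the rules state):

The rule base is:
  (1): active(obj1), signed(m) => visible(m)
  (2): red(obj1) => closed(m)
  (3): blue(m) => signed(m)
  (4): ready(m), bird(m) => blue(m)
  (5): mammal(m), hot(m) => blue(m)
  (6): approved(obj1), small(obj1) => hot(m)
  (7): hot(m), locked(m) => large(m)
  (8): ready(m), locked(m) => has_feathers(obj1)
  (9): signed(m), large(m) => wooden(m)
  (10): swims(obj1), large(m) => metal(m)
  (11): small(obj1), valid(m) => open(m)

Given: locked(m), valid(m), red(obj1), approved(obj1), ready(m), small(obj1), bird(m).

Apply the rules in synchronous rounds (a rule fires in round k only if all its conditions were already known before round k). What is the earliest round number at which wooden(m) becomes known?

Round 1 fires (2), (4), (6), (8), (11), giving closed(m), blue(m), hot(m), has_feathers(obj1), open(m).
Round 2 fires (3), (7), giving signed(m), large(m).
Round 3 fires (9), giving wooden(m).
wooden(m) first appears in round 3.

3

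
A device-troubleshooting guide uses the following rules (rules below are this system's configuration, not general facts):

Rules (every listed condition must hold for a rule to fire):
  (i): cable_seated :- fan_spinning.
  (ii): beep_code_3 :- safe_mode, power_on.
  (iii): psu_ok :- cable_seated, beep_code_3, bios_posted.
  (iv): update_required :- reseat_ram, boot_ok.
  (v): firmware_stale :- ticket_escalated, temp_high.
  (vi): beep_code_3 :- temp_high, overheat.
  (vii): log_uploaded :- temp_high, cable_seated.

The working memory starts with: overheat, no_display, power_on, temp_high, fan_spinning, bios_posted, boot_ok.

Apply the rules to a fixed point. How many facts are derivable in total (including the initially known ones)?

Round 1 — (i), (vi), derive cable_seated, beep_code_3.
Round 2 — (iii), (vii), derive psu_ok, log_uploaded.
Closure: {beep_code_3, bios_posted, boot_ok, cable_seated, fan_spinning, log_uploaded, no_display, overheat, power_on, psu_ok, temp_high} — 11 facts.

11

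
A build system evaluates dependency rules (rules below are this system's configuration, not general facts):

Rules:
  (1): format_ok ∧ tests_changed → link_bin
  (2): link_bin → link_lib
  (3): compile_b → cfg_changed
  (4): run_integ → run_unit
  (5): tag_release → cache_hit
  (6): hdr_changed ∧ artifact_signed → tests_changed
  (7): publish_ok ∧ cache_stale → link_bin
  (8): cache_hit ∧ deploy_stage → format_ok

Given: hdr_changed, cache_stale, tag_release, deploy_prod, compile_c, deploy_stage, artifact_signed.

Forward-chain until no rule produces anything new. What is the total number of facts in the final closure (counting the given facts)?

12

Round 1: (5) [tag_release → cache_hit]; (6) [hdr_changed ∧ artifact_signed → tests_changed]. Adds cache_hit, tests_changed.
Round 2: (8) [cache_hit ∧ deploy_stage → format_ok]. Adds format_ok.
Round 3: (1) [format_ok ∧ tests_changed → link_bin]. Adds link_bin.
Round 4: (2) [link_bin → link_lib]. Adds link_lib.
Closure: {artifact_signed, cache_hit, cache_stale, compile_c, deploy_prod, deploy_stage, format_ok, hdr_changed, link_bin, link_lib, tag_release, tests_changed} — 12 facts.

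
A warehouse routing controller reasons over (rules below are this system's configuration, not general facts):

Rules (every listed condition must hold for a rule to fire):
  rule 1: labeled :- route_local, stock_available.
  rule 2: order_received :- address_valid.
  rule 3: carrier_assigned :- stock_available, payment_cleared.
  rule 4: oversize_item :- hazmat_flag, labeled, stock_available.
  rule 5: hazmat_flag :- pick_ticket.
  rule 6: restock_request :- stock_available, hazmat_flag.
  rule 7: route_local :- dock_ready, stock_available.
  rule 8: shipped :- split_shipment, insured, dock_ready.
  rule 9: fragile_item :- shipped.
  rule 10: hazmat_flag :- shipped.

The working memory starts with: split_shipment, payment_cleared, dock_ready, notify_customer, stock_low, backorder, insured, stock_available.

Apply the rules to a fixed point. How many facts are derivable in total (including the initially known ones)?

16

Round 1: rule 3 [carrier_assigned :- stock_available, payment_cleared.]; rule 7 [route_local :- dock_ready, stock_available.]; rule 8 [shipped :- split_shipment, insured, dock_ready.]. New: carrier_assigned, route_local, shipped.
Round 2: rule 1 [labeled :- route_local, stock_available.]; rule 9 [fragile_item :- shipped.]; rule 10 [hazmat_flag :- shipped.]. New: labeled, fragile_item, hazmat_flag.
Round 3: rule 4 [oversize_item :- hazmat_flag, labeled, stock_available.]; rule 6 [restock_request :- stock_available, hazmat_flag.]. New: oversize_item, restock_request.
Closure: {backorder, carrier_assigned, dock_ready, fragile_item, hazmat_flag, insured, labeled, notify_customer, oversize_item, payment_cleared, restock_request, route_local, shipped, split_shipment, stock_available, stock_low} — 16 facts.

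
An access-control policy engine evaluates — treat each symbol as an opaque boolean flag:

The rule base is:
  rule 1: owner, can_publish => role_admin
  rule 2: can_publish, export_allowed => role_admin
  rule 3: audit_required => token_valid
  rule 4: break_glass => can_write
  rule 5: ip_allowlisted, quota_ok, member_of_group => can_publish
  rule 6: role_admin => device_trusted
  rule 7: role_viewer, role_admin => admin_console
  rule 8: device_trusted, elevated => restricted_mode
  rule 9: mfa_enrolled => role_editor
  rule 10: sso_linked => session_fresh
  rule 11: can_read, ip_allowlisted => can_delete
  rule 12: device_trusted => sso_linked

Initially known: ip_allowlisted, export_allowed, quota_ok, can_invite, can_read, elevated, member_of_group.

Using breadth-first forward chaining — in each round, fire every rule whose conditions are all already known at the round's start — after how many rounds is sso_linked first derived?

Round 1 — rule 5, rule 11, derive can_publish, can_delete.
Round 2 — rule 2, derive role_admin.
Round 3 — rule 6, derive device_trusted.
Round 4 — rule 8, rule 12, derive restricted_mode, sso_linked.
sso_linked first appears in round 4.

4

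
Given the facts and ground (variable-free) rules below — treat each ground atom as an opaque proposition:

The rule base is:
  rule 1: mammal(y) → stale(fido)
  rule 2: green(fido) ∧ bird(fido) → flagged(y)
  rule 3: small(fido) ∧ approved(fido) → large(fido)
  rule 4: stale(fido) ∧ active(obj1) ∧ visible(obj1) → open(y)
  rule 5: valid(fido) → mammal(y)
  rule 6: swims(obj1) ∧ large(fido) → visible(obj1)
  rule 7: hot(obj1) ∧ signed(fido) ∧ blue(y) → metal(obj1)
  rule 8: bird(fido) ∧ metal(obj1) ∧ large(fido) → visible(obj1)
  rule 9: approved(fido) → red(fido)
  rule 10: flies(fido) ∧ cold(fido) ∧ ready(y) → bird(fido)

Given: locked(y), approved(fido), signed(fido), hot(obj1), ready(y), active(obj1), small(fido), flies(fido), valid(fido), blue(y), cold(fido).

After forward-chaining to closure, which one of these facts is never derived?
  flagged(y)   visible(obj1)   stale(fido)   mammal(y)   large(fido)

flagged(y)

Round 1 — rule 3, rule 5, rule 7, rule 9, rule 10, derive large(fido), mammal(y), metal(obj1), red(fido), bird(fido).
Round 2 — rule 1, rule 8, derive stale(fido), visible(obj1).
Round 3 — rule 4, derive open(y).
Derived: stale(fido) (round 2), visible(obj1) (round 2), mammal(y) (round 1), large(fido) (round 1). flagged(y) never appears in any round.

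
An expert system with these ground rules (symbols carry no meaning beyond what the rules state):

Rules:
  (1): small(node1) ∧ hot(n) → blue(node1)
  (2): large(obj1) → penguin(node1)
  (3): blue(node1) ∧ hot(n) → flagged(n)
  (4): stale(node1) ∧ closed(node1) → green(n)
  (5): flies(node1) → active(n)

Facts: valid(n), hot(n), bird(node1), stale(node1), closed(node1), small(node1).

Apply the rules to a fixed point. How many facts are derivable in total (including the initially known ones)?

Round 1 fires (1), (4), giving blue(node1), green(n).
Round 2 fires (3), giving flagged(n).
Closure: {bird(node1), blue(node1), closed(node1), flagged(n), green(n), hot(n), small(node1), stale(node1), valid(n)} — 9 facts.

9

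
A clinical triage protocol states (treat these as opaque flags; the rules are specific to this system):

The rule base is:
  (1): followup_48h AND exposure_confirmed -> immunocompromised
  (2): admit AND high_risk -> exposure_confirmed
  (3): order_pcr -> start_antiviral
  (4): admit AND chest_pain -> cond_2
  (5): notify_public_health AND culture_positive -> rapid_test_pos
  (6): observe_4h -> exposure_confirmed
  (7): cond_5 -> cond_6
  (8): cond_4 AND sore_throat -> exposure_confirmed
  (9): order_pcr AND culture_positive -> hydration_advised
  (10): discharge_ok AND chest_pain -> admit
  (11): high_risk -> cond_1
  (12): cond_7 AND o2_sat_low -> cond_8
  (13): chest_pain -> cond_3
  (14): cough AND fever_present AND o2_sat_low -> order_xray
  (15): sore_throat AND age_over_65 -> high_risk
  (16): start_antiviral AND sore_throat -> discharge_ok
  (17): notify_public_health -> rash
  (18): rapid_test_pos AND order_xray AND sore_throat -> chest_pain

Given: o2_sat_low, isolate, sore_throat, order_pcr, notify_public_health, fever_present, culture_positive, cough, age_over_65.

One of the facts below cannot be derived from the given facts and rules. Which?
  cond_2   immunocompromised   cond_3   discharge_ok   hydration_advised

immunocompromised

Round 1: (3) [order_pcr -> start_antiviral]; (5) [notify_public_health AND culture_positive -> rapid_test_pos]; (9) [order_pcr AND culture_positive -> hydration_advised]; (14) [cough AND fever_present AND o2_sat_low -> order_xray]; (15) [sore_throat AND age_over_65 -> high_risk]; (17) [notify_public_health -> rash]. New: start_antiviral, rapid_test_pos, hydration_advised, order_xray, high_risk, rash.
Round 2: (11) [high_risk -> cond_1]; (16) [start_antiviral AND sore_throat -> discharge_ok]; (18) [rapid_test_pos AND order_xray AND sore_throat -> chest_pain]. New: cond_1, discharge_ok, chest_pain.
Round 3: (10) [discharge_ok AND chest_pain -> admit]; (13) [chest_pain -> cond_3]. New: admit, cond_3.
Round 4: (2) [admit AND high_risk -> exposure_confirmed]; (4) [admit AND chest_pain -> cond_2]. New: exposure_confirmed, cond_2.
Derived: cond_3 (round 3), discharge_ok (round 2), cond_2 (round 4), hydration_advised (round 1). immunocompromised never appears in any round.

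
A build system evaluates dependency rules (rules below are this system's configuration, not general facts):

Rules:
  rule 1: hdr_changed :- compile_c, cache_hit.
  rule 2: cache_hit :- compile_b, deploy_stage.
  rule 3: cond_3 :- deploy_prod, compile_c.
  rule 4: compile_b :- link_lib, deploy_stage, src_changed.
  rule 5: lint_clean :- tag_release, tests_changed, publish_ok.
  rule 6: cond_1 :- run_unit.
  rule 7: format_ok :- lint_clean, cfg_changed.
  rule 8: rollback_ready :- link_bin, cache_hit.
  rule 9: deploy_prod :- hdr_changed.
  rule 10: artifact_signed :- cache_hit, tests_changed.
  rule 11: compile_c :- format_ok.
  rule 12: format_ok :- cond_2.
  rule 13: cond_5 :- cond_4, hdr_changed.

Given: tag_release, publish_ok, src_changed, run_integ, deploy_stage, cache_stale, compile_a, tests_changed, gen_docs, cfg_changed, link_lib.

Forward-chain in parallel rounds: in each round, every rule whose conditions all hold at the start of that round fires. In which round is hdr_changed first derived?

4

Round 1: rule 4 [compile_b :- link_lib, deploy_stage, src_changed.]; rule 5 [lint_clean :- tag_release, tests_changed, publish_ok.]. Adds compile_b, lint_clean.
Round 2: rule 2 [cache_hit :- compile_b, deploy_stage.]; rule 7 [format_ok :- lint_clean, cfg_changed.]. Adds cache_hit, format_ok.
Round 3: rule 10 [artifact_signed :- cache_hit, tests_changed.]; rule 11 [compile_c :- format_ok.]. Adds artifact_signed, compile_c.
Round 4: rule 1 [hdr_changed :- compile_c, cache_hit.]. Adds hdr_changed.
hdr_changed first appears in round 4.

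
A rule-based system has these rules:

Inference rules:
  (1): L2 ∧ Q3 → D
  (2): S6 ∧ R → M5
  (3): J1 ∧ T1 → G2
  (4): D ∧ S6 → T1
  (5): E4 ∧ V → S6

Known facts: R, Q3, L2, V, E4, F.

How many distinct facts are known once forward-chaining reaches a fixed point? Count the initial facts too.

Round 1 — (1), (5), derive D, S6.
Round 2 — (2), (4), derive M5, T1.
Closure: {D, E4, F, L2, M5, Q3, R, S6, T1, V} — 10 facts.

10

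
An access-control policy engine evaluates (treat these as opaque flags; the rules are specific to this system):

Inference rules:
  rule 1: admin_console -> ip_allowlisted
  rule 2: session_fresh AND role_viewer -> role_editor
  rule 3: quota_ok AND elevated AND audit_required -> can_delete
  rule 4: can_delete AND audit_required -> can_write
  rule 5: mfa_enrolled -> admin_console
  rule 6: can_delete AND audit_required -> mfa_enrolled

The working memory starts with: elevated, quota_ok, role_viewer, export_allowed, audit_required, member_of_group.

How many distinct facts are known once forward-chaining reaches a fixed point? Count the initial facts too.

11

Round 1 fires rule 3, giving can_delete.
Round 2 fires rule 4, rule 6, giving can_write, mfa_enrolled.
Round 3 fires rule 5, giving admin_console.
Round 4 fires rule 1, giving ip_allowlisted.
Closure: {admin_console, audit_required, can_delete, can_write, elevated, export_allowed, ip_allowlisted, member_of_group, mfa_enrolled, quota_ok, role_viewer} — 11 facts.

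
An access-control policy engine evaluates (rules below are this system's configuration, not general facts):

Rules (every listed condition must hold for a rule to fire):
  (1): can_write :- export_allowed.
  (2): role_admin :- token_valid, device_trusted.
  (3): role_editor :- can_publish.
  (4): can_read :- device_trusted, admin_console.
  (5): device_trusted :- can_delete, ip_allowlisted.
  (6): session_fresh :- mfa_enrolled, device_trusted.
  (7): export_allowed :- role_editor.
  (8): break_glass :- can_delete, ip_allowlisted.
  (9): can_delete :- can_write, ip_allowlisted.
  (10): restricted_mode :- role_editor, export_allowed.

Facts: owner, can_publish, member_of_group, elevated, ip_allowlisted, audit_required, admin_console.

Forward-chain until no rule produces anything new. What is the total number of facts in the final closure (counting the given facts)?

15

Round 1: (3) [role_editor :- can_publish.]. Adds role_editor.
Round 2: (7) [export_allowed :- role_editor.]. Adds export_allowed.
Round 3: (1) [can_write :- export_allowed.]; (10) [restricted_mode :- role_editor, export_allowed.]. Adds can_write, restricted_mode.
Round 4: (9) [can_delete :- can_write, ip_allowlisted.]. Adds can_delete.
Round 5: (5) [device_trusted :- can_delete, ip_allowlisted.]; (8) [break_glass :- can_delete, ip_allowlisted.]. Adds device_trusted, break_glass.
Round 6: (4) [can_read :- device_trusted, admin_console.]. Adds can_read.
Closure: {admin_console, audit_required, break_glass, can_delete, can_publish, can_read, can_write, device_trusted, elevated, export_allowed, ip_allowlisted, member_of_group, owner, restricted_mode, role_editor} — 15 facts.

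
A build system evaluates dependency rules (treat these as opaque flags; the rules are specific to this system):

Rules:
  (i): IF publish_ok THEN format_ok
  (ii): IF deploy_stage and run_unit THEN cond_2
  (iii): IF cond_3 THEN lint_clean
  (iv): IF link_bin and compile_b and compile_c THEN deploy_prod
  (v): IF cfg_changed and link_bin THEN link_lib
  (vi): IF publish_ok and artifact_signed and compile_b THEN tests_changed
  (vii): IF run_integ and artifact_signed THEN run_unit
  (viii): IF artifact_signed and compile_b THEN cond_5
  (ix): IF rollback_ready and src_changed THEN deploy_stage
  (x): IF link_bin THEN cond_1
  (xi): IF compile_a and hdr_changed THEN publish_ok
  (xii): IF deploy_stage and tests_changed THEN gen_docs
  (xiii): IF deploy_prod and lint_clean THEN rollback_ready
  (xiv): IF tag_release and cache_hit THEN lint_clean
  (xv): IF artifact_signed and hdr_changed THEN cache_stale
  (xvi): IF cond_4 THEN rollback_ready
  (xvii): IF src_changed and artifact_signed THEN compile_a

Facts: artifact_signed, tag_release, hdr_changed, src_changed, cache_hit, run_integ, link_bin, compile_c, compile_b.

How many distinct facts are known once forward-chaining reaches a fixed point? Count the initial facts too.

Round 1 fires (iv), (vii), (viii), (x), (xiv), (xv), (xvii), giving deploy_prod, run_unit, cond_5, cond_1, lint_clean, cache_stale, compile_a.
Round 2 fires (xi), (xiii), giving publish_ok, rollback_ready.
Round 3 fires (i), (vi), (ix), giving format_ok, tests_changed, deploy_stage.
Round 4 fires (ii), (xii), giving cond_2, gen_docs.
Closure: {artifact_signed, cache_hit, cache_stale, compile_a, compile_b, compile_c, cond_1, cond_2, cond_5, deploy_prod, deploy_stage, format_ok, gen_docs, hdr_changed, link_bin, lint_clean, publish_ok, rollback_ready, run_integ, run_unit, src_changed, tag_release, tests_changed} — 23 facts.

23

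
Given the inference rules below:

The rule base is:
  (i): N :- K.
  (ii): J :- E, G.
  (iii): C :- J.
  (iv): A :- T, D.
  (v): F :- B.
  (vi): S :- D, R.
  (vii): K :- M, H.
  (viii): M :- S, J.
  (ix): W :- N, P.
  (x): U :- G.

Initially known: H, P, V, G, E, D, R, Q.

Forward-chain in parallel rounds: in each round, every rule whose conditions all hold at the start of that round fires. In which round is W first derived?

Round 1: (ii) [J :- E, G.]; (vi) [S :- D, R.]; (x) [U :- G.]. New: J, S, U.
Round 2: (iii) [C :- J.]; (viii) [M :- S, J.]. New: C, M.
Round 3: (vii) [K :- M, H.]. New: K.
Round 4: (i) [N :- K.]. New: N.
Round 5: (ix) [W :- N, P.]. New: W.
W first appears in round 5.

5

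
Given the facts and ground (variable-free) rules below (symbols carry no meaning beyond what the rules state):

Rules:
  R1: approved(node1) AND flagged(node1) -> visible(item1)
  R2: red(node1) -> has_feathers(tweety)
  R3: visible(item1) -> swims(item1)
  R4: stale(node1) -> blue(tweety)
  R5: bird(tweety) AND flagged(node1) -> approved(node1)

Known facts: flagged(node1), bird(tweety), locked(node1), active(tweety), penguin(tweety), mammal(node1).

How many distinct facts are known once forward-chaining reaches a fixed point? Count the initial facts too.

9

[1] R5 [bird(tweety) AND flagged(node1) -> approved(node1)]. ⇒ new: approved(node1).
[2] R1 [approved(node1) AND flagged(node1) -> visible(item1)]. ⇒ new: visible(item1).
[3] R3 [visible(item1) -> swims(item1)]. ⇒ new: swims(item1).
Closure: {active(tweety), approved(node1), bird(tweety), flagged(node1), locked(node1), mammal(node1), penguin(tweety), swims(item1), visible(item1)} — 9 facts.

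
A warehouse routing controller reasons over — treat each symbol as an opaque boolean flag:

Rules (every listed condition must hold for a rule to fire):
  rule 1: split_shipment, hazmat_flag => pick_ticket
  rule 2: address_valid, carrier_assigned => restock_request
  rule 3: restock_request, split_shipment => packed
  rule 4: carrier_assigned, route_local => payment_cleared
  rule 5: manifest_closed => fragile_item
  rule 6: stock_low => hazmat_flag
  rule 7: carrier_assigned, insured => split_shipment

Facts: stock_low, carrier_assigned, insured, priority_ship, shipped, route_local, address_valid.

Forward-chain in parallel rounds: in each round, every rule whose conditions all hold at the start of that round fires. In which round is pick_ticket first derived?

2

[1] rule 2 [address_valid, carrier_assigned => restock_request]; rule 4 [carrier_assigned, route_local => payment_cleared]; rule 6 [stock_low => hazmat_flag]; rule 7 [carrier_assigned, insured => split_shipment]. ⇒ new: restock_request, payment_cleared, hazmat_flag, split_shipment.
[2] rule 1 [split_shipment, hazmat_flag => pick_ticket]; rule 3 [restock_request, split_shipment => packed]. ⇒ new: pick_ticket, packed.
pick_ticket first appears in round 2.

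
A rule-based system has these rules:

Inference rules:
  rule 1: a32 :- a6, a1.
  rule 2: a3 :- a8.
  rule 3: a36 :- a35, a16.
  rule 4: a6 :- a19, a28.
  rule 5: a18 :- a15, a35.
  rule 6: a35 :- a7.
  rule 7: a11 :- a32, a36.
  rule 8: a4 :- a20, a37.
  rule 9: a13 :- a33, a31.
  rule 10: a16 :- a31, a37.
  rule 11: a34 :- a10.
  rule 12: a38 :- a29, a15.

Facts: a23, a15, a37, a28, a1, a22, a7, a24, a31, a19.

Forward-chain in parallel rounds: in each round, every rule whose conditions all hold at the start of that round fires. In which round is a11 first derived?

3

Round 1 fires rule 4, rule 6, rule 10, giving a6, a35, a16.
Round 2 fires rule 1, rule 3, rule 5, giving a32, a36, a18.
Round 3 fires rule 7, giving a11.
a11 first appears in round 3.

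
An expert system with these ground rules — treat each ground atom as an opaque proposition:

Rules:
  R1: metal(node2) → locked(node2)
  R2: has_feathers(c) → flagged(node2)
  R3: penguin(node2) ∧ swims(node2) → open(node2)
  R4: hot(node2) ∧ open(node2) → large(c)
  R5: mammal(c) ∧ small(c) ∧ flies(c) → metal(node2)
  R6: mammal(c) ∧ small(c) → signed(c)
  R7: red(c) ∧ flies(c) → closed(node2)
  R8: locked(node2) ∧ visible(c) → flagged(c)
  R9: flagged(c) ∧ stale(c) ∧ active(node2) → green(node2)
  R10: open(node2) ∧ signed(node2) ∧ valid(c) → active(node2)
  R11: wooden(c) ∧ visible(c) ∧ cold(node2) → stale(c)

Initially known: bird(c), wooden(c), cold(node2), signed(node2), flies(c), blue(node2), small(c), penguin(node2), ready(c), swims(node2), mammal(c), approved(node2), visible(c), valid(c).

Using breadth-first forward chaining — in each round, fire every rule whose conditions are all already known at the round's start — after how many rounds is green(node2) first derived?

4

Round 1: R3 [penguin(node2) ∧ swims(node2) → open(node2)]; R5 [mammal(c) ∧ small(c) ∧ flies(c) → metal(node2)]; R6 [mammal(c) ∧ small(c) → signed(c)]; R11 [wooden(c) ∧ visible(c) ∧ cold(node2) → stale(c)]. New: open(node2), metal(node2), signed(c), stale(c).
Round 2: R1 [metal(node2) → locked(node2)]; R10 [open(node2) ∧ signed(node2) ∧ valid(c) → active(node2)]. New: locked(node2), active(node2).
Round 3: R8 [locked(node2) ∧ visible(c) → flagged(c)]. New: flagged(c).
Round 4: R9 [flagged(c) ∧ stale(c) ∧ active(node2) → green(node2)]. New: green(node2).
green(node2) first appears in round 4.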